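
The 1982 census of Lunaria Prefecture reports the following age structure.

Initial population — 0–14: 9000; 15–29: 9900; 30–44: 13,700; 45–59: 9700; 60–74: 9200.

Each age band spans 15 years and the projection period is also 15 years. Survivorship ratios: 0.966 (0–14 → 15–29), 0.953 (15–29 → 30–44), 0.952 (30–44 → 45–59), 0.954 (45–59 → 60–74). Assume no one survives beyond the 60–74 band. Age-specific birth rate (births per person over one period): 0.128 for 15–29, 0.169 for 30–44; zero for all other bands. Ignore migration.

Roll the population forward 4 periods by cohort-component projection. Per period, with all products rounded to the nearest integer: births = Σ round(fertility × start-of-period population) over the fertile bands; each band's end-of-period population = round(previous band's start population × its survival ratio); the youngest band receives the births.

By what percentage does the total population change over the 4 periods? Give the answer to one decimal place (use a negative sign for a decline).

-69.3

Let band 1 be 0–14 through band 5 = 60–74.
Period 1:
Births: 9900 × 0.128 = 1267  |  13700 × 0.169 = 2315 ⇒ total 3582
Band 2: 9000 × 0.966 = 8694
Band 3: 9900 × 0.953 = 9435
Band 4: 13700 × 0.952 = 13042
Band 5: 9700 × 0.954 = 9254
Giving 3582 / 8694 / 9435 / 13042 / 9254.
Period 2:
Births: 8694 × 0.128 = 1113  |  9435 × 0.169 = 1595 ⇒ total 2708
Band 2: 3582 × 0.966 = 3460
Band 3: 8694 × 0.953 = 8285
Band 4: 9435 × 0.952 = 8982
Band 5: 13042 × 0.954 = 12442
Giving 2708 / 3460 / 8285 / 8982 / 12442.
Period 3:
Births: 3460 × 0.128 = 443  |  8285 × 0.169 = 1400 ⇒ total 1843
Band 2: 2708 × 0.966 = 2616
Band 3: 3460 × 0.953 = 3297
Band 4: 8285 × 0.952 = 7887
Band 5: 8982 × 0.954 = 8569
Giving 1843 / 2616 / 3297 / 7887 / 8569.
Period 4:
Births: 2616 × 0.128 = 335  |  3297 × 0.169 = 557 ⇒ total 892
Band 2: 1843 × 0.966 = 1780
Band 3: 2616 × 0.953 = 2493
Band 4: 3297 × 0.952 = 3139
Band 5: 7887 × 0.954 = 7524
Giving 892 / 1780 / 2493 / 3139 / 7524.
Total: 51500 → 15828; change = -35672; percentage change = -69.3%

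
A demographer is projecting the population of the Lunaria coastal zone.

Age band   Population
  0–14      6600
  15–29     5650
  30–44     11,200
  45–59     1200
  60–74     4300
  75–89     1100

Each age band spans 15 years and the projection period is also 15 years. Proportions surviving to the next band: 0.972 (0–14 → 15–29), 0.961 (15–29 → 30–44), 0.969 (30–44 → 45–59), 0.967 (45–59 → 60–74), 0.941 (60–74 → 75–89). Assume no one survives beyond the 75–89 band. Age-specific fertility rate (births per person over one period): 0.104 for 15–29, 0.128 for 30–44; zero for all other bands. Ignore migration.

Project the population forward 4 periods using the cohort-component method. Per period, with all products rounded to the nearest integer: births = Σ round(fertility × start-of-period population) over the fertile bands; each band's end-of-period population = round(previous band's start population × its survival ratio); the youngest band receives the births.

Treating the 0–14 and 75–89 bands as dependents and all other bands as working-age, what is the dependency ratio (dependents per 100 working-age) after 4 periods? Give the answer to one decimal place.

52.5

(Bands numbered youngest = 1 to oldest = 6.)
Period 1.
Births: 5650 * 0.104 = 588, 11200 * 0.128 = 1434 → total 2022
Band 2: 6600 * 0.972 = 6415
Band 3: 5650 * 0.961 = 5430
Band 4: 11200 * 0.969 = 10853
Band 5: 1200 * 0.967 = 1160
Band 6: 4300 * 0.941 = 4046
Population now: 0–14=2022, 15–29=6415, 30–44=5430, 45–59=10853, 60–74=1160, 75–89=4046
Period 2.
Births: 6415 * 0.104 = 667, 5430 * 0.128 = 695 → total 1362
Band 2: 2022 * 0.972 = 1965
Band 3: 6415 * 0.961 = 6165
Band 4: 5430 * 0.969 = 5262
Band 5: 10853 * 0.967 = 10495
Band 6: 1160 * 0.941 = 1092
Population now: 0–14=1362, 15–29=1965, 30–44=6165, 45–59=5262, 60–74=10495, 75–89=1092
Period 3.
Births: 1965 * 0.104 = 204, 6165 * 0.128 = 789 → total 993
Band 2: 1362 * 0.972 = 1324
Band 3: 1965 * 0.961 = 1888
Band 4: 6165 * 0.969 = 5974
Band 5: 5262 * 0.967 = 5088
Band 6: 10495 * 0.941 = 9876
Population now: 0–14=993, 15–29=1324, 30–44=1888, 45–59=5974, 60–74=5088, 75–89=9876
Period 4.
Births: 1324 * 0.104 = 138, 1888 * 0.128 = 242 → total 380
Band 2: 993 * 0.972 = 965
Band 3: 1324 * 0.961 = 1272
Band 4: 1888 * 0.969 = 1829
Band 5: 5974 * 0.967 = 5777
Band 6: 5088 * 0.941 = 4788
Population now: 0–14=380, 15–29=965, 30–44=1272, 45–59=1829, 60–74=5777, 75–89=4788
Dependents (band 0–14 + band 75–89) = 380 + 4788 = 5168; working-age = 9843; ratio = 5168/9843 × 100 = 52.5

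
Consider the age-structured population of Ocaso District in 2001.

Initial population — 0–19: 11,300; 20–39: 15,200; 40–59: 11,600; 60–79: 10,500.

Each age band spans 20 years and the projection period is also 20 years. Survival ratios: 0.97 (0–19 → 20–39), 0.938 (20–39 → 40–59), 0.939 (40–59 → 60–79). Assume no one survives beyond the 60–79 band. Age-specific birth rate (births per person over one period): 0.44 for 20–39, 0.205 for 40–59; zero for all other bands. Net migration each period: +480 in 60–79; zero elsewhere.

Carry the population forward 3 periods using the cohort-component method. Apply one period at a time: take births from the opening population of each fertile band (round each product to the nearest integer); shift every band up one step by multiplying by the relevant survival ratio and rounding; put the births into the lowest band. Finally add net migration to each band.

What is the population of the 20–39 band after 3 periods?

7514

Numbering the bands 1..4 from youngest to oldest:
After projecting period 1:
Births: 15200 × 0.44 = 6688, 11600 × 0.205 = 2378 — total 9066
Band 2: 11300 × 0.97 = 10961
Band 3: 15200 × 0.938 = 14258
Band 4: 11600 × 0.939 = 10892
Net migration: Band 4 + 480 → 11372
End of period: [9066, 10961, 14258, 11372]
After projecting period 2:
Births: 10961 × 0.44 = 4823, 14258 × 0.205 = 2923 — total 7746
Band 2: 9066 × 0.97 = 8794
Band 3: 10961 × 0.938 = 10281
Band 4: 14258 × 0.939 = 13388
Net migration: Band 4 + 480 → 13868
End of period: [7746, 8794, 10281, 13868]
After projecting period 3:
Births: 8794 × 0.44 = 3869, 10281 × 0.205 = 2108 — total 5977
Band 2: 7746 × 0.97 = 7514
Band 3: 8794 × 0.938 = 8249
Band 4: 10281 × 0.939 = 9654
Net migration: Band 4 + 480 → 10134
End of period: [5977, 7514, 8249, 10134]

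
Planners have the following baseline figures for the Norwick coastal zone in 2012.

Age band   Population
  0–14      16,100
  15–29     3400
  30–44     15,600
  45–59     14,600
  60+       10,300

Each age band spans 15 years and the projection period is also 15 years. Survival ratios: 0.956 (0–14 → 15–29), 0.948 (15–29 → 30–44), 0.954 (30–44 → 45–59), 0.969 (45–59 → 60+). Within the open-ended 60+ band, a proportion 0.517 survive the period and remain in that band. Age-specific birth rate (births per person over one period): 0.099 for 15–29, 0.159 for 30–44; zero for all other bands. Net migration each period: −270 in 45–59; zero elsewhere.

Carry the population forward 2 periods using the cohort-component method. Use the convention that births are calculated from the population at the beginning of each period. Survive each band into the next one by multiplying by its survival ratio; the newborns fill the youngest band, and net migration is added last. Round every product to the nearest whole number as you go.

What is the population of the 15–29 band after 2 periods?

Period 1.
Births: 3400 × 0.099 = 337 ; 15600 × 0.159 = 2480 — total 2817
15–29: 16100 × 0.956 = 15392
30–44: 3400 × 0.948 = 3223
45–59: 15600 × 0.954 = 14882
60+: 14600 × 0.969 + 10300 × 0.517 = 14147 + 5325 = 19472
Net migration: 45–59 − 270 → 14612
→ [2817, 15392, 3223, 14612, 19472]
Period 2.
Births: 15392 × 0.099 = 1524 ; 3223 × 0.159 = 512 — total 2036
15–29: 2817 × 0.956 = 2693
30–44: 15392 × 0.948 = 14592
45–59: 3223 × 0.954 = 3075
60+: 14612 × 0.969 + 19472 × 0.517 = 14159 + 10067 = 24226
Net migration: 45–59 − 270 → 2805
→ [2036, 2693, 14592, 2805, 24226]

2693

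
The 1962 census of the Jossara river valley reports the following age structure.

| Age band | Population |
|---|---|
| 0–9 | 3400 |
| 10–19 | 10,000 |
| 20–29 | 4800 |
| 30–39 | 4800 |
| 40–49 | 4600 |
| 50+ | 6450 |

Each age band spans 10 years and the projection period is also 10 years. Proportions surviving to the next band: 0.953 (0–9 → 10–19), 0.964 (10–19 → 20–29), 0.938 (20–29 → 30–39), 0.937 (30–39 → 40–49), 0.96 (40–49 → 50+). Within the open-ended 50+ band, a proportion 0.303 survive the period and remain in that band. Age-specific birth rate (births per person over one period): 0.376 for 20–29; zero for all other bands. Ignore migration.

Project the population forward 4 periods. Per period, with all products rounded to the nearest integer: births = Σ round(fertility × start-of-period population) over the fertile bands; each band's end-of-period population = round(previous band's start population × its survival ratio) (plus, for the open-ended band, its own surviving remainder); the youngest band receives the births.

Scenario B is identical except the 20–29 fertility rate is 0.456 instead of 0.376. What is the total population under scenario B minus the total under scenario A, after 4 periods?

1570

Period 1:
Births: 4800 × 0.376 = 1805
10–19: 3400 × 0.953 = 3240
20–29: 10000 × 0.964 = 9640
30–39: 4800 × 0.938 = 4502
40–49: 4800 × 0.937 = 4498
50+: 4600 × 0.96 + 6450 × 0.303 = 4416 + 1954 = 6370
Population now: 0–9=1805, 10–19=3240, 20–29=9640, 30–39=4502, 40–49=4498, 50+=6370
Period 2:
Births: 9640 × 0.376 = 3625
10–19: 1805 × 0.953 = 1720
20–29: 3240 × 0.964 = 3123
30–39: 9640 × 0.938 = 9042
40–49: 4502 × 0.937 = 4218
50+: 4498 × 0.96 + 6370 × 0.303 = 4318 + 1930 = 6248
Population now: 0–9=3625, 10–19=1720, 20–29=3123, 30–39=9042, 40–49=4218, 50+=6248
Period 3:
Births: 3123 × 0.376 = 1174
10–19: 3625 × 0.953 = 3455
20–29: 1720 × 0.964 = 1658
30–39: 3123 × 0.938 = 2929
40–49: 9042 × 0.937 = 8472
50+: 4218 × 0.96 + 6248 × 0.303 = 4049 + 1893 = 5942
Population now: 0–9=1174, 10–19=3455, 20–29=1658, 30–39=2929, 40–49=8472, 50+=5942
Period 4:
Births: 1658 × 0.376 = 623
10–19: 1174 × 0.953 = 1119
20–29: 3455 × 0.964 = 3331
30–39: 1658 × 0.938 = 1555
40–49: 2929 × 0.937 = 2744
50+: 8472 × 0.96 + 5942 × 0.303 = 8133 + 1800 = 9933
Population now: 0–9=623, 10–19=1119, 20–29=3331, 30–39=1555, 40–49=2744, 50+=9933
Scenario A total after 4 periods: 19305
Scenario B projection —
Period 1:
Births: 4800 × 0.456 = 2189
10–19: 3400 × 0.953 = 3240
20–29: 10000 × 0.964 = 9640
30–39: 4800 × 0.938 = 4502
40–49: 4800 × 0.937 = 4498
50+: 4600 × 0.96 + 6450 × 0.303 = 4416 + 1954 = 6370
Population now: 0–9=2189, 10–19=3240, 20–29=9640, 30–39=4502, 40–49=4498, 50+=6370
Period 2:
Births: 9640 × 0.456 = 4396
10–19: 2189 × 0.953 = 2086
20–29: 3240 × 0.964 = 3123
30–39: 9640 × 0.938 = 9042
40–49: 4502 × 0.937 = 4218
50+: 4498 × 0.96 + 6370 × 0.303 = 4318 + 1930 = 6248
Population now: 0–9=4396, 10–19=2086, 20–29=3123, 30–39=9042, 40–49=4218, 50+=6248
Period 3:
Births: 3123 × 0.456 = 1424
10–19: 4396 × 0.953 = 4189
20–29: 2086 × 0.964 = 2011
30–39: 3123 × 0.938 = 2929
40–49: 9042 × 0.937 = 8472
50+: 4218 × 0.96 + 6248 × 0.303 = 4049 + 1893 = 5942
Population now: 0–9=1424, 10–19=4189, 20–29=2011, 30–39=2929, 40–49=8472, 50+=5942
Period 4:
Births: 2011 × 0.456 = 917
10–19: 1424 × 0.953 = 1357
20–29: 4189 × 0.964 = 4038
30–39: 2011 × 0.938 = 1886
40–49: 2929 × 0.937 = 2744
50+: 8472 × 0.96 + 5942 × 0.303 = 8133 + 1800 = 9933
Population now: 0–9=917, 10–19=1357, 20–29=4038, 30–39=1886, 40–49=2744, 50+=9933
Scenario B total after 4 periods: 20875
Difference B − A = 20875 − 19305 = 1570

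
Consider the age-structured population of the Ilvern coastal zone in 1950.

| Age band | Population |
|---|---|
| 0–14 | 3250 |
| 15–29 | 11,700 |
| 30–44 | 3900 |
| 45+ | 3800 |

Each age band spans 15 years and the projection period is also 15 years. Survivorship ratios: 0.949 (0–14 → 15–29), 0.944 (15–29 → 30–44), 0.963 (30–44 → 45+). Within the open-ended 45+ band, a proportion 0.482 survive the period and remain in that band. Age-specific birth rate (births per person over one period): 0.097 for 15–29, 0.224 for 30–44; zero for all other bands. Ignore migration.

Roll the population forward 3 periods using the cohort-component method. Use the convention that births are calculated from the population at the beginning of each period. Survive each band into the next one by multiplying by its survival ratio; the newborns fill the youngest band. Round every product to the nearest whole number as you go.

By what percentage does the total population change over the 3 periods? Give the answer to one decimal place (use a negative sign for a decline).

-36.0

After projecting period 1:
Births: 11700 × 0.097 = 1135  |  3900 × 0.224 = 874 → 2009
15–29: 3250 × 0.949 = 3084
30–44: 11700 × 0.944 = 11045
45+: 3900 × 0.963 + 3800 × 0.482 = 3756 + 1832 = 5588
End of period: [2009, 3084, 11045, 5588]
After projecting period 2:
Births: 3084 × 0.097 = 299  |  11045 × 0.224 = 2474 → 2773
15–29: 2009 × 0.949 = 1907
30–44: 3084 × 0.944 = 2911
45+: 11045 × 0.963 + 5588 × 0.482 = 10636 + 2693 = 13329
End of period: [2773, 1907, 2911, 13329]
After projecting period 3:
Births: 1907 × 0.097 = 185  |  2911 × 0.224 = 652 → 837
15–29: 2773 × 0.949 = 2632
30–44: 1907 × 0.944 = 1800
45+: 2911 × 0.963 + 13329 × 0.482 = 2803 + 6425 = 9228
End of period: [837, 2632, 1800, 9228]
Total: 22650 → 14497; change = -8153; percentage change = -36.0%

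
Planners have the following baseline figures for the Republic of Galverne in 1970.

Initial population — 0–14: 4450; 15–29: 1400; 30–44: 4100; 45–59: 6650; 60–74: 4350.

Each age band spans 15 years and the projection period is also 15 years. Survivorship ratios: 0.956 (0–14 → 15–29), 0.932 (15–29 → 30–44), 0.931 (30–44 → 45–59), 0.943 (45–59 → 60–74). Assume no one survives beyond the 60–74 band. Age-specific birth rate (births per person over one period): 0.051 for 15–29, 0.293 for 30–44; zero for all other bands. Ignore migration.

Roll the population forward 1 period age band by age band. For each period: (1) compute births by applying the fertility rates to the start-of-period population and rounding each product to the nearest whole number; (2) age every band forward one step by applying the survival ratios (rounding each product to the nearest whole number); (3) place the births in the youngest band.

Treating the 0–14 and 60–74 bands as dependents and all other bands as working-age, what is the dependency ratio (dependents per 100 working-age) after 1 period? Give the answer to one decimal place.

— Period 1 —
Births: 1400 * 0.051 = 71  |  4100 * 0.293 = 1201 — total 1272
15–29: 4450 * 0.956 = 4254
30–44: 1400 * 0.932 = 1305
45–59: 4100 * 0.931 = 3817
60–74: 6650 * 0.943 = 6271
Population now: 0–14=1272, 15–29=4254, 30–44=1305, 45–59=3817, 60–74=6271
Dependents (band 0–14 + band 60–74) = 1272 + 6271 = 7543; working-age = 9376; ratio = 7543/9376 × 100 = 80.5

80.5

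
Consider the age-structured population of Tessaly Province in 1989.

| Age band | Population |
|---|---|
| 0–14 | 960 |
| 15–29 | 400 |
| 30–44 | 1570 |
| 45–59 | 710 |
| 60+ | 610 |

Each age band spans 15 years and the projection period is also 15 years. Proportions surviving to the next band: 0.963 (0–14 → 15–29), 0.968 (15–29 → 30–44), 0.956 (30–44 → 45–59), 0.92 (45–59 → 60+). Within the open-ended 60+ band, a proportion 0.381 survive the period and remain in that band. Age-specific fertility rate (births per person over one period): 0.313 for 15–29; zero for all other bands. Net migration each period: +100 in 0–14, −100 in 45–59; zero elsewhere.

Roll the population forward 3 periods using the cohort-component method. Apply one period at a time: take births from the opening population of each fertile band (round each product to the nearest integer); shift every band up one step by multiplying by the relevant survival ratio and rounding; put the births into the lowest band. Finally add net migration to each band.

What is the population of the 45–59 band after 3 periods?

755

Period 1:
Births: 400 × 0.313 = 125
15–29: 960 × 0.963 = 924
30–44: 400 × 0.968 = 387
45–59: 1570 × 0.956 = 1501
60+: 710 × 0.92 + 610 × 0.381 = 653 + 232 = 885
Net migration: 0–14 + 100 → 225; 45–59 − 100 → 1401
Giving 225 / 924 / 387 / 1401 / 885.
Period 2:
Births: 924 × 0.313 = 289
15–29: 225 × 0.963 = 217
30–44: 924 × 0.968 = 894
45–59: 387 × 0.956 = 370
60+: 1401 × 0.92 + 885 × 0.381 = 1289 + 337 = 1626
Net migration: 0–14 + 100 → 389; 45–59 − 100 → 270
Giving 389 / 217 / 894 / 270 / 1626.
Period 3:
Births: 217 × 0.313 = 68
15–29: 389 × 0.963 = 375
30–44: 217 × 0.968 = 210
45–59: 894 × 0.956 = 855
60+: 270 × 0.92 + 1626 × 0.381 = 248 + 620 = 868
Net migration: 0–14 + 100 → 168; 45–59 − 100 → 755
Giving 168 / 375 / 210 / 755 / 868.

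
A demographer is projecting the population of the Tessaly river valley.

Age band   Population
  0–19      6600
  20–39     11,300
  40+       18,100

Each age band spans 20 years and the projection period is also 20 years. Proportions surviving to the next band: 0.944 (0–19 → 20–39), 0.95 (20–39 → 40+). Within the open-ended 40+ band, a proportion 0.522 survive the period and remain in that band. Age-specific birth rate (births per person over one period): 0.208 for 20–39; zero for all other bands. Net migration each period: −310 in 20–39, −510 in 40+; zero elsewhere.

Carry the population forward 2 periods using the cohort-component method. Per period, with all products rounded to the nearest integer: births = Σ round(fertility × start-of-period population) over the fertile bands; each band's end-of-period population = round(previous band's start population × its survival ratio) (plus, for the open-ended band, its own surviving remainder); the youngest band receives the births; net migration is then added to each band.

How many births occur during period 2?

Period 1.
Births: 11300 × 0.208 = 2350
20–39: 6600 × 0.944 = 6230
40+: 11300 × 0.95 + 18100 × 0.522 = 10735 + 9448 = 20183
Net migration: 20–39 − 310 → 5920; 40+ − 510 → 19673
→ [2350, 5920, 19673]
Period 2.
Births: 5920 × 0.208 = 1231
20–39: 2350 × 0.944 = 2218
40+: 5920 × 0.95 + 19673 × 0.522 = 5624 + 10269 = 15893
Net migration: 20–39 − 310 → 1908; 40+ − 510 → 15383
→ [1231, 1908, 15383]

1231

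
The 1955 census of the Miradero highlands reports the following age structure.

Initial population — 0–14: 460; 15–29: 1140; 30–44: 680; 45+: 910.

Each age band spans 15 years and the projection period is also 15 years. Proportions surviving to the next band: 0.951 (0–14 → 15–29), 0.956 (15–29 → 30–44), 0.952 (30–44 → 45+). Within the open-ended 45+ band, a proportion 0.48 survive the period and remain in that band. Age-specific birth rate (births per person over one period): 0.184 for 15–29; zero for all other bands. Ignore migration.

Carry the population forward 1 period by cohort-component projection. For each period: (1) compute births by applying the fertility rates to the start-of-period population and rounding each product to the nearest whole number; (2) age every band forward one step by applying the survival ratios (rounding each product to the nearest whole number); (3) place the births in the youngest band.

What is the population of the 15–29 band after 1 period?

Period 1.
Births: 1140 × 0.184 = 210
15–29: 460 × 0.951 = 437
30–44: 1140 × 0.956 = 1090
45+: 680 × 0.952 + 910 × 0.48 = 647 + 437 = 1084
Population now: 0–14=210, 15–29=437, 30–44=1090, 45+=1084

437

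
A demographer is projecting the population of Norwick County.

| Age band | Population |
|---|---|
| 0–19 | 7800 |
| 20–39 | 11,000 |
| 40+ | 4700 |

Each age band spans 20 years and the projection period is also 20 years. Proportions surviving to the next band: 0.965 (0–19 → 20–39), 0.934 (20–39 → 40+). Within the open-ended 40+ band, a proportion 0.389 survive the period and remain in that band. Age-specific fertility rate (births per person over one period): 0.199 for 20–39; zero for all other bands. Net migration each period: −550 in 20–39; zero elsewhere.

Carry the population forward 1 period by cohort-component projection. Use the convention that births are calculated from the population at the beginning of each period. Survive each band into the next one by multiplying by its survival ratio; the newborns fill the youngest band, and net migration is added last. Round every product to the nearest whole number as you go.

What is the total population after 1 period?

21268

Let group 1 be 0–19 through group 3 = 40+.
[period 1]
Births: 11000 × 0.199 = 2189
Group 2: 7800 × 0.965 = 7527
Group 3: 11000 × 0.934 + 4700 × 0.389 = 10274 + 1828 = 12102
Net migration: Group 2 − 550 → 6977
Giving 2189 / 6977 / 12102.
Total after period 1: 2189 + 6977 + 12102 = 21268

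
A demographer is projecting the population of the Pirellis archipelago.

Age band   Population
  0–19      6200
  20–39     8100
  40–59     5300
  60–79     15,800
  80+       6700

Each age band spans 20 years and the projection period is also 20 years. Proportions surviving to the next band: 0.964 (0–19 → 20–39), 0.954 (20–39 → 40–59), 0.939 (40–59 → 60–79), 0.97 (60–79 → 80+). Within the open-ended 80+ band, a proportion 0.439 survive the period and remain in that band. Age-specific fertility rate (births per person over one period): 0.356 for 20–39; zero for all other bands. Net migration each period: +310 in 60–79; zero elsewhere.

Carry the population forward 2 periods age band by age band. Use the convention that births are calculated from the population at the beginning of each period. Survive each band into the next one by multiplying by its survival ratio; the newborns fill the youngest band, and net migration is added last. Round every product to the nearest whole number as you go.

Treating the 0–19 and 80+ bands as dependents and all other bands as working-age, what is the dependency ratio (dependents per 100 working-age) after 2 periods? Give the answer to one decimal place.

95.2

After projecting period 1:
Births: 8100 × 0.356 = 2884
20–39: 6200 × 0.964 = 5977
40–59: 8100 × 0.954 = 7727
60–79: 5300 × 0.939 = 4977
80+: 15800 × 0.97 + 6700 × 0.439 = 15326 + 2941 = 18267
Net migration: 60–79 + 310 → 5287
Giving 2884 / 5977 / 7727 / 5287 / 18267.
After projecting period 2:
Births: 5977 × 0.356 = 2128
20–39: 2884 × 0.964 = 2780
40–59: 5977 × 0.954 = 5702
60–79: 7727 × 0.939 = 7256
80+: 5287 × 0.97 + 18267 × 0.439 = 5128 + 8019 = 13147
Net migration: 60–79 + 310 → 7566
Giving 2128 / 2780 / 5702 / 7566 / 13147.
Dependents (band 0–19 + band 80+) = 2128 + 13147 = 15275; working-age = 16048; ratio = 15275/16048 × 100 = 95.2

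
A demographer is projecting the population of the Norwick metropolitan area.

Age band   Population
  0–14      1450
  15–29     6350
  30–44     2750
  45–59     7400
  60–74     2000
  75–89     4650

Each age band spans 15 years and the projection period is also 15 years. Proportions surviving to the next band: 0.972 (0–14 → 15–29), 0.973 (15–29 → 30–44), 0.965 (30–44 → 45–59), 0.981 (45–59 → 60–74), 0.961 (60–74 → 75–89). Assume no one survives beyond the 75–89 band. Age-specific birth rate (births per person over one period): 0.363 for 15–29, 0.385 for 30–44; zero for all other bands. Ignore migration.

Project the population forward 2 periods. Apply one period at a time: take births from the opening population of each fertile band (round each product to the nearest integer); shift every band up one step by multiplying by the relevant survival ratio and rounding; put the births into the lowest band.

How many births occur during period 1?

— Period 1 —
Births: 6350 × 0.363 = 2305, 2750 × 0.385 = 1059 → 3364
15–29: 1450 × 0.972 = 1409
30–44: 6350 × 0.973 = 6179
45–59: 2750 × 0.965 = 2654
60–74: 7400 × 0.981 = 7259
75–89: 2000 × 0.961 = 1922
→ [3364, 1409, 6179, 2654, 7259, 1922]

3364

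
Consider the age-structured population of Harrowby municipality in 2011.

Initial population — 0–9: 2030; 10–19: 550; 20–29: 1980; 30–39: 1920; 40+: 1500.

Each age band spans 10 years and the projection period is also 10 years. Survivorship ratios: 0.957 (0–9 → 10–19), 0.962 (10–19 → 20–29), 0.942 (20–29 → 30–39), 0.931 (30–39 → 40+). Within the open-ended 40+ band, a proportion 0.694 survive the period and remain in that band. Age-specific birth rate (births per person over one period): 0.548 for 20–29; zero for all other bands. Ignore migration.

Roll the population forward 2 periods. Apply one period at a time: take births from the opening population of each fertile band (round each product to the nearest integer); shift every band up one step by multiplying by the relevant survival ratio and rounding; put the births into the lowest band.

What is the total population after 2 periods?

After projecting period 1:
Births: 1980 × 0.548 = 1085
10–19: 2030 × 0.957 = 1943
20–29: 550 × 0.962 = 529
30–39: 1980 × 0.942 = 1865
40+: 1920 × 0.931 + 1500 × 0.694 = 1788 + 1041 = 2829
Giving 1085 / 1943 / 529 / 1865 / 2829.
After projecting period 2:
Births: 529 × 0.548 = 290
10–19: 1085 × 0.957 = 1038
20–29: 1943 × 0.962 = 1869
30–39: 529 × 0.942 = 498
40+: 1865 × 0.931 + 2829 × 0.694 = 1736 + 1963 = 3699
Giving 290 / 1038 / 1869 / 498 / 3699.
Total after period 2: 290 + 1038 + 1869 + 498 + 3699 = 7394

7394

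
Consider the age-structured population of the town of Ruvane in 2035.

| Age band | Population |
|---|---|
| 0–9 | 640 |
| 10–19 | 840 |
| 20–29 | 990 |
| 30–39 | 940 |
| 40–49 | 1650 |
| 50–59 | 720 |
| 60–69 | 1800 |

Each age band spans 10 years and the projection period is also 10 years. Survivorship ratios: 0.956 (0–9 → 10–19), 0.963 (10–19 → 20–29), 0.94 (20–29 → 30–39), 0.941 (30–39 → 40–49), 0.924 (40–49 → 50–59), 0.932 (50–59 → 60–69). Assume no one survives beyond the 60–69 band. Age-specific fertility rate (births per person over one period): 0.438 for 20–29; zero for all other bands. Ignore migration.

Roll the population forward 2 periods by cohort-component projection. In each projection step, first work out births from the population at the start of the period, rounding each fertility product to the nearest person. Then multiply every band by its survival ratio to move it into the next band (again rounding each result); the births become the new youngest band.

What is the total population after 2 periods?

5233

Period 1:
Births: 990 × 0.438 = 434
10–19: 640 × 0.956 = 612
20–29: 840 × 0.963 = 809
30–39: 990 × 0.94 = 931
40–49: 940 × 0.941 = 885
50–59: 1650 × 0.924 = 1525
60–69: 720 × 0.932 = 671
→ [434, 612, 809, 931, 885, 1525, 671]
Period 2:
Births: 809 × 0.438 = 354
10–19: 434 × 0.956 = 415
20–29: 612 × 0.963 = 589
30–39: 809 × 0.94 = 760
40–49: 931 × 0.941 = 876
50–59: 885 × 0.924 = 818
60–69: 1525 × 0.932 = 1421
→ [354, 415, 589, 760, 876, 818, 1421]
Total after period 2: 354 + 415 + 589 + 760 + 876 + 818 + 1421 = 5233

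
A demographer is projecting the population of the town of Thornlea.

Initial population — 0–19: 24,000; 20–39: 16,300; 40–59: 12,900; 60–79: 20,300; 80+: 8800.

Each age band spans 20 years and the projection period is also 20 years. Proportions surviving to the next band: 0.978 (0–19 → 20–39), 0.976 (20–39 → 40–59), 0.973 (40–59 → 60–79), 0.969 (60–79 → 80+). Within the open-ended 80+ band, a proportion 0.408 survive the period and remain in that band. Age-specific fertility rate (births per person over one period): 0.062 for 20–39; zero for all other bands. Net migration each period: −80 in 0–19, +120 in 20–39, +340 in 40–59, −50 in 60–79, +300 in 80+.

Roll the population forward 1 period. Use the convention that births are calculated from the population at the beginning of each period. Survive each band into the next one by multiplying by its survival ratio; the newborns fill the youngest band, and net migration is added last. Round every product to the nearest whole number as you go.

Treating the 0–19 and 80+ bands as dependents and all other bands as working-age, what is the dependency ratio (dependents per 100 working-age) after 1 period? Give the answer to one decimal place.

Let band 1 be 0–19 through band 5 = 80+.
[period 1]
Births: 16300 × 0.062 = 1011
Band 2: 24000 × 0.978 = 23472
Band 3: 16300 × 0.976 = 15909
Band 4: 12900 × 0.973 = 12552
Band 5: 20300 × 0.969 + 8800 × 0.408 = 19671 + 3590 = 23261
Net migration: Band 1 − 80 → 931; Band 2 + 120 → 23592; Band 3 + 340 → 16249; Band 4 − 50 → 12502; Band 5 + 300 → 23561
Population now: 0–19=931, 20–39=23592, 40–59=16249, 60–79=12502, 80+=23561
Dependents (band 0–19 + band 80+) = 931 + 23561 = 24492; working-age = 52343; ratio = 24492/52343 × 100 = 46.8

46.8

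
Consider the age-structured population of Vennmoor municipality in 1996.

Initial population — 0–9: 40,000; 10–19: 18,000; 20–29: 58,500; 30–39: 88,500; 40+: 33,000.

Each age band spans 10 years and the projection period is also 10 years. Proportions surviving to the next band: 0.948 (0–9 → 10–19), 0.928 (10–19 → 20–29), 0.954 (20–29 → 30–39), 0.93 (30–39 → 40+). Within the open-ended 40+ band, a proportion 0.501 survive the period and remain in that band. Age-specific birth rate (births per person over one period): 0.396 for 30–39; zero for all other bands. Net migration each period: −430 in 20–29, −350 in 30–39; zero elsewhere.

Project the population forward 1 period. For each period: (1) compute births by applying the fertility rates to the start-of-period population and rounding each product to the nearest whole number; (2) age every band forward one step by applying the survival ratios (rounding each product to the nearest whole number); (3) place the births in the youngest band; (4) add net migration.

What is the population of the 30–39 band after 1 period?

Let band 1 be 0–9 through band 5 = 40+.
Period 1.
Births: 88500 * 0.396 = 35046
Band 2: 40000 * 0.948 = 37920
Band 3: 18000 * 0.928 = 16704
Band 4: 58500 * 0.954 = 55809
Band 5: 88500 * 0.93 + 33000 * 0.501 = 82305 + 16533 = 98838
Net migration: Band 3 − 430 → 16274; Band 4 − 350 → 55459
Population now: 0–9=35046, 10–19=37920, 20–29=16274, 30–39=55459, 40+=98838

55459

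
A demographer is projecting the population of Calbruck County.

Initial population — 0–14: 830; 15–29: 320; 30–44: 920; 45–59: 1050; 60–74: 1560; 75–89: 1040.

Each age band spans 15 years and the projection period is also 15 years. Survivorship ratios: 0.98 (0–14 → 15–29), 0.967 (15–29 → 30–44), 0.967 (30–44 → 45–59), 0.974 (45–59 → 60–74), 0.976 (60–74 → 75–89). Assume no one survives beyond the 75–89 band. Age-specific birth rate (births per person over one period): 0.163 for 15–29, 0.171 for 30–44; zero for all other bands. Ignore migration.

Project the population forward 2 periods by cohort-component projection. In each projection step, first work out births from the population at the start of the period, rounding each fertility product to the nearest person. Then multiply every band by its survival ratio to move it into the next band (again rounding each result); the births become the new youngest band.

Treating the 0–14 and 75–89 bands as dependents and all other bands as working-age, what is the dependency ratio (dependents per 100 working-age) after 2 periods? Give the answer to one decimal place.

54.9

Period 1.
Births: 320 × 0.163 = 52 ; 920 × 0.171 = 157 → 209
15–29: 830 × 0.98 = 813
30–44: 320 × 0.967 = 309
45–59: 920 × 0.967 = 890
60–74: 1050 × 0.974 = 1023
75–89: 1560 × 0.976 = 1523
→ [209, 813, 309, 890, 1023, 1523]
Period 2.
Births: 813 × 0.163 = 133 ; 309 × 0.171 = 53 → 186
15–29: 209 × 0.98 = 205
30–44: 813 × 0.967 = 786
45–59: 309 × 0.967 = 299
60–74: 890 × 0.974 = 867
75–89: 1023 × 0.976 = 998
→ [186, 205, 786, 299, 867, 998]
Dependents (band 0–14 + band 75–89) = 186 + 998 = 1184; working-age = 2157; ratio = 1184/2157 × 100 = 54.9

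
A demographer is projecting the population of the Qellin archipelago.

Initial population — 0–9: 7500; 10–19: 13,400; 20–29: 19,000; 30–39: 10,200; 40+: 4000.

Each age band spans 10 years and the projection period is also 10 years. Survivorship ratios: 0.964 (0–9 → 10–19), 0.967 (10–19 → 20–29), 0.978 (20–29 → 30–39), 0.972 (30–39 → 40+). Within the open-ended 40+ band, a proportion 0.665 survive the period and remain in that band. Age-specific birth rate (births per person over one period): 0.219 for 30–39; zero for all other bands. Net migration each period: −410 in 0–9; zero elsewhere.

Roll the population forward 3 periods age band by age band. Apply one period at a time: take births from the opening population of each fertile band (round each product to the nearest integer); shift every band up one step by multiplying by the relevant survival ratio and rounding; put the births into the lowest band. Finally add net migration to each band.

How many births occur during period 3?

[period 1]
Births: 10200 × 0.219 = 2234
10–19: 7500 × 0.964 = 7230
20–29: 13400 × 0.967 = 12958
30–39: 19000 × 0.978 = 18582
40+: 10200 × 0.972 + 4000 × 0.665 = 9914 + 2660 = 12574
Net migration: 0–9 − 410 → 1824
Giving 1824 / 7230 / 12958 / 18582 / 12574.
[period 2]
Births: 18582 × 0.219 = 4069
10–19: 1824 × 0.964 = 1758
20–29: 7230 × 0.967 = 6991
30–39: 12958 × 0.978 = 12673
40+: 18582 × 0.972 + 12574 × 0.665 = 18062 + 8362 = 26424
Net migration: 0–9 − 410 → 3659
Giving 3659 / 1758 / 6991 / 12673 / 26424.
[period 3]
Births: 12673 × 0.219 = 2775
10–19: 3659 × 0.964 = 3527
20–29: 1758 × 0.967 = 1700
30–39: 6991 × 0.978 = 6837
40+: 12673 × 0.972 + 26424 × 0.665 = 12318 + 17572 = 29890
Net migration: 0–9 − 410 → 2365
Giving 2365 / 3527 / 1700 / 6837 / 29890.

2775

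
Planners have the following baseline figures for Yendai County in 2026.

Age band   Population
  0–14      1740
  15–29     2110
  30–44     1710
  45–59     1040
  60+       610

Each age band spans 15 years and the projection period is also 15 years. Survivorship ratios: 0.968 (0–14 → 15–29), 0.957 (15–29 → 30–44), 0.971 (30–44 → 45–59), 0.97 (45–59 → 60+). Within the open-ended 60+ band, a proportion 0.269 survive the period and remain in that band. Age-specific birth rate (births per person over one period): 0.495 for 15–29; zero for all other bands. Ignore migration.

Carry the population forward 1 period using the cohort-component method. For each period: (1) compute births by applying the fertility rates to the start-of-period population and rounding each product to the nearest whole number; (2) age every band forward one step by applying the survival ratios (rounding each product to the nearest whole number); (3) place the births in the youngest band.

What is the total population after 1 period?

7580

[period 1]
Births: 2110 × 0.495 = 1044
15–29: 1740 × 0.968 = 1684
30–44: 2110 × 0.957 = 2019
45–59: 1710 × 0.971 = 1660
60+: 1040 × 0.97 + 610 × 0.269 = 1009 + 164 = 1173
End of period: [1044, 1684, 2019, 1660, 1173]
Total after period 1: 1044 + 1684 + 2019 + 1660 + 1173 = 7580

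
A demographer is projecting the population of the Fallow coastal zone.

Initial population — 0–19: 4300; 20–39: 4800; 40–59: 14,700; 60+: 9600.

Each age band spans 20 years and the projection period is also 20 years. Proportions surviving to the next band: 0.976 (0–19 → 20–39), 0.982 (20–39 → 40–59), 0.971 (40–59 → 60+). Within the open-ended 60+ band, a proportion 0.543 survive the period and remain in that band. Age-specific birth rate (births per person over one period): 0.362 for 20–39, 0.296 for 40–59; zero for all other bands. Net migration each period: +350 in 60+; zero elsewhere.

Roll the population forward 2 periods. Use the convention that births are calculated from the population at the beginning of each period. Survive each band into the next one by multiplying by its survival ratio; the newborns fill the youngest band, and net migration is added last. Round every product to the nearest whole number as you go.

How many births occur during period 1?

6089

Numbering the bands 1..4 from youngest to oldest:
— Period 1 —
Births: 4800 × 0.362 = 1738  |  14700 × 0.296 = 4351 — total 6089
Band 2: 4300 × 0.976 = 4197
Band 3: 4800 × 0.982 = 4714
Band 4: 14700 × 0.971 + 9600 × 0.543 = 14274 + 5213 = 19487
Net migration: Band 4 + 350 → 19837
End of period: [6089, 4197, 4714, 19837]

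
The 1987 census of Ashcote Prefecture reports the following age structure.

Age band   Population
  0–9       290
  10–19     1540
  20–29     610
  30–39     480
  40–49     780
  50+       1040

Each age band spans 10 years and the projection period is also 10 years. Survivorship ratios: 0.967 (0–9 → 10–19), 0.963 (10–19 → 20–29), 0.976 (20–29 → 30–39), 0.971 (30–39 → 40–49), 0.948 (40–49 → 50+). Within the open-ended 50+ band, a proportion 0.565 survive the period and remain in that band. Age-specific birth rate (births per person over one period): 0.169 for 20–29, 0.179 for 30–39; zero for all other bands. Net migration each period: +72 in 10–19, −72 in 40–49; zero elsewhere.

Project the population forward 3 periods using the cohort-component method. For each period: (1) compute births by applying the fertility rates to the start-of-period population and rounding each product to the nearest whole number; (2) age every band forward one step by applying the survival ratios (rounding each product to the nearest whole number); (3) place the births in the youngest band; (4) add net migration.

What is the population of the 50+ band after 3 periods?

1115

Period 1.
Births: 610 × 0.169 = 103  |  480 × 0.179 = 86 ⇒ total 189
10–19: 290 × 0.967 = 280
20–29: 1540 × 0.963 = 1483
30–39: 610 × 0.976 = 595
40–49: 480 × 0.971 = 466
50+: 780 × 0.948 + 1040 × 0.565 = 739 + 588 = 1327
Net migration: 10–19 + 72 → 352; 40–49 − 72 → 394
Giving 189 / 352 / 1483 / 595 / 394 / 1327.
Period 2.
Births: 1483 × 0.169 = 251  |  595 × 0.179 = 107 ⇒ total 358
10–19: 189 × 0.967 = 183
20–29: 352 × 0.963 = 339
30–39: 1483 × 0.976 = 1447
40–49: 595 × 0.971 = 578
50+: 394 × 0.948 + 1327 × 0.565 = 374 + 750 = 1124
Net migration: 10–19 + 72 → 255; 40–49 − 72 → 506
Giving 358 / 255 / 339 / 1447 / 506 / 1124.
Period 3.
Births: 339 × 0.169 = 57  |  1447 × 0.179 = 259 ⇒ total 316
10–19: 358 × 0.967 = 346
20–29: 255 × 0.963 = 246
30–39: 339 × 0.976 = 331
40–49: 1447 × 0.971 = 1405
50+: 506 × 0.948 + 1124 × 0.565 = 480 + 635 = 1115
Net migration: 10–19 + 72 → 418; 40–49 − 72 → 1333
Giving 316 / 418 / 246 / 331 / 1333 / 1115.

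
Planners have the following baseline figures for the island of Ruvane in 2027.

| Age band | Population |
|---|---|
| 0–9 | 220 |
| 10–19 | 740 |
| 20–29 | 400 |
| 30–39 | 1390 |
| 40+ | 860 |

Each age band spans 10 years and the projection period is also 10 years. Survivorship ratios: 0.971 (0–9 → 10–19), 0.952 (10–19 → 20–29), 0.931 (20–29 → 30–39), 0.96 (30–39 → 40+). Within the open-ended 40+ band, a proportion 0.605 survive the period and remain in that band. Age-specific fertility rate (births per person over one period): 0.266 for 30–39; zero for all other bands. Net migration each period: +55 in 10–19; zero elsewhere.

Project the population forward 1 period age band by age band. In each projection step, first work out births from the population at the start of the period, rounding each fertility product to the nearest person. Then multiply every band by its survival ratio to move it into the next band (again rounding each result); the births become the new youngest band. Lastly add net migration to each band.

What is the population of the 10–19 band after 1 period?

269

— Period 1 —
Births: 1390 * 0.266 = 370
10–19: 220 * 0.971 = 214
20–29: 740 * 0.952 = 704
30–39: 400 * 0.931 = 372
40+: 1390 * 0.96 + 860 * 0.605 = 1334 + 520 = 1854
Net migration: 10–19 + 55 → 269
Giving 370 / 269 / 704 / 372 / 1854.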